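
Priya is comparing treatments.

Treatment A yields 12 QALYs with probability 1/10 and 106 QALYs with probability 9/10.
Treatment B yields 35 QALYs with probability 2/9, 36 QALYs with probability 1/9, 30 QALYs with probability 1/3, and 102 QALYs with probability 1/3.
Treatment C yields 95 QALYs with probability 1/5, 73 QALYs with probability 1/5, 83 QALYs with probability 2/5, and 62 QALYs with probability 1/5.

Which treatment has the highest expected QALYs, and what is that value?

Treatment A = 1/10 × 12 + 9/10 × 106 = 1.2 + 95.4 = 96.6
Treatment B = 2/9 × 35 + 1/9 × 36 + 1/3 × 30 + 1/3 × 102 = 7.7778 + 4 + 10 + 34 = 55.7778
Treatment C = 1/5 × 95 + 1/5 × 73 + 2/5 × 83 + 1/5 × 62 = 19 + 14.6 + 33.2 + 12.4 = 79.2

Treatment A (96.6 QALYs)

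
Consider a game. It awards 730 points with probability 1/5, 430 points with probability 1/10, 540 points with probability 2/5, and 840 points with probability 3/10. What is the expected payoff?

657 points

EV = 1/5 × 730 + 1/10 × 430 + 2/5 × 540 + 3/10 × 840 = 146 + 43 + 216 + 252 = 657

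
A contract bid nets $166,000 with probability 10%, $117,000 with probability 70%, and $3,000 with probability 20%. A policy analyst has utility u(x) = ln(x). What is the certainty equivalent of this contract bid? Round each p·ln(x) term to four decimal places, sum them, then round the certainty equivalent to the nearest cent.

E[u] = 0.1·ln(166000) + 0.7·ln(117000) + 0.2·ln(3000) = 1.2020 + 8.1690 + 1.6013 = 10.9723
CE = e^10.9723 ≈ 58238.39

$58,238.39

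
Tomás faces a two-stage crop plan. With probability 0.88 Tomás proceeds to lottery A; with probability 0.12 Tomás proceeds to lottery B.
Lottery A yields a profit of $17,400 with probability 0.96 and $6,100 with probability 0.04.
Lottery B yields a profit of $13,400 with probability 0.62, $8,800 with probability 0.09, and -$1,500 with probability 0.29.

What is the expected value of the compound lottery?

$15,954.04

EV(A) = 0.96 × 17400 + 0.04 × 6100 = 16704 + 244 = 16948
EV(B) = 0.62 × 13400 + 0.09 × 8800 + 0.29 × (-1500) = 8308 + 792 − 435 = 8665
Overall = 0.88 × 16948 + 0.12 × 8665 = 14914.24 + 1039.8 = 15954.04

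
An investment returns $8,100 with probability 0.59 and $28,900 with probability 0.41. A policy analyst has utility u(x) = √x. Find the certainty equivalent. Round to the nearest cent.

E[u] = 0.59·√8100 + 0.41·√28900 = 0.59·90 + 0.41·170 = 122.8
CE = (122.8)² = 15079.84

$15,079.84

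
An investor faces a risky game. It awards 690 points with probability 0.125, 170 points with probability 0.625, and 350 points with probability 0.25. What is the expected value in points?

EV = 0.125 × 690 + 0.625 × 170 + 0.25 × 350 = 86.25 + 106.25 + 87.5 = 280

280 points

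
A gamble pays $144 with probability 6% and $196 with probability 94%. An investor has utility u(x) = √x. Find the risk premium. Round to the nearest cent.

E[u] = 0.06·√144 + 0.94·√196 = 0.06·12 + 0.94·14 = 13.88
CE = (13.88)² = 192.6544
Risk premium = EV − CE = 192.88 − 192.6544 = 0.2256

$0.23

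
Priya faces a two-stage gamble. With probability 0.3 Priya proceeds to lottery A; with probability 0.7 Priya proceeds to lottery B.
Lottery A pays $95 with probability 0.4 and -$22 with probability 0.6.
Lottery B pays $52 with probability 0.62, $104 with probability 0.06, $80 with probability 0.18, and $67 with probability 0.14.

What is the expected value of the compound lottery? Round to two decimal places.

EV(A) = 0.4 × 95 + 0.6 × (-22) = 38 − 13.2 = 24.8
EV(B) = 0.62 × 52 + 0.06 × 104 + 0.18 × 80 + 0.14 × 67 = 32.24 + 6.24 + 14.4 + 9.38 = 62.26
Overall = 0.3 × 24.8 + 0.7 × 62.26 = 7.44 + 43.582 = 51.022

$51.02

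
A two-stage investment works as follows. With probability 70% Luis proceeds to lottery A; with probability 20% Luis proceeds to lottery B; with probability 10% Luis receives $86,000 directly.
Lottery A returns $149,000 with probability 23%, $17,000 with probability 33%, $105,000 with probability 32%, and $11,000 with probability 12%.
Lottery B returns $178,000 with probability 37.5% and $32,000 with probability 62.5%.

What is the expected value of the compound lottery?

EV(A) = 0.23 × 149000 + 0.33 × 17000 + 0.32 × 105000 + 0.12 × 11000 = 34270 + 5610 + 33600 + 1320 = 74800
EV(B) = 0.375 × 178000 + 0.625 × 32000 = 66750 + 20000 = 86750
Branch C: 86000 (certain)
Overall = 0.7 × 74800 + 0.2 × 86750 + 0.1 × 86000 = 52360 + 17350 + 8600 = 78310

$78,310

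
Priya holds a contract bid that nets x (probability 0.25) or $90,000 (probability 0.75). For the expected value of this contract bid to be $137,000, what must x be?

0.25·x + 0.75·90000 = 137000
0.25·x = 137000 − 67500 = 69500
x = 69500 / 0.25 = 278000

x = $278,000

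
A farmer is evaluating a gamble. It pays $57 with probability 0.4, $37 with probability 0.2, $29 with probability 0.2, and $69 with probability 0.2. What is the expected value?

EV = 0.4 × 57 + 0.2 × 37 + 0.2 × 29 + 0.2 × 69 = 22.8 + 7.4 + 5.8 + 13.8 = 49.8

$49.80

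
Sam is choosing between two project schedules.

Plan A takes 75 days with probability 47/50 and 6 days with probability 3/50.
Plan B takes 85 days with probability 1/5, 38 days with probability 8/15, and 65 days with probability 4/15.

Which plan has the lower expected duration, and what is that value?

Plan A = 47/50 × 75 + 3/50 × 6 = 70.5 + 0.36 = 70.86
Plan B = 1/5 × 85 + 8/15 × 38 + 4/15 × 65 = 17 + 20.2667 + 17.3333 = 54.6

Plan B (54.6 days)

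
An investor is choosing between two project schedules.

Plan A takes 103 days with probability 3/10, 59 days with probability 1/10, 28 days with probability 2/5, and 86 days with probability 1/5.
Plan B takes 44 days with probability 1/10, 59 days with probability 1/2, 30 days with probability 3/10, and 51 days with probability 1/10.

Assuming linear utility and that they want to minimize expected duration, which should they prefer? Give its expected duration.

Plan A = 3/10 × 103 + 1/10 × 59 + 2/5 × 28 + 1/5 × 86 = 30.9 + 5.9 + 11.2 + 17.2 = 65.2
Plan B = 1/10 × 44 + 1/2 × 59 + 3/10 × 30 + 1/10 × 51 = 4.4 + 29.5 + 9 + 5.1 = 48

Plan B (48 days)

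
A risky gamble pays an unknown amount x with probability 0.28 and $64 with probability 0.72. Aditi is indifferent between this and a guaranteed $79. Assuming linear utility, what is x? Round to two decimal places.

x = $117.57

0.28·x + 0.72·64 = 79
0.28·x = 79 − 46.08 = 32.92
x = 32.92 / 0.28 = 117.5714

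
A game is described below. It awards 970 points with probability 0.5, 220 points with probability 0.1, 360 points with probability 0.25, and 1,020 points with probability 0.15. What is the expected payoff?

EV = 0.5 × 970 + 0.1 × 220 + 0.25 × 360 + 0.15 × 1020 = 485 + 22 + 90 + 153 = 750

750 points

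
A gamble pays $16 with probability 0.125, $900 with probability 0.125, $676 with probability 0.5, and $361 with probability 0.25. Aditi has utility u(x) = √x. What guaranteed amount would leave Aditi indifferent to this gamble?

E[u] = 0.125·√16 + 0.125·√900 + 0.5·√676 + 0.25·√361 = 0.125·4 + 0.125·30 + 0.5·26 + 0.25·19 = 22
CE = (22)² = 484

$484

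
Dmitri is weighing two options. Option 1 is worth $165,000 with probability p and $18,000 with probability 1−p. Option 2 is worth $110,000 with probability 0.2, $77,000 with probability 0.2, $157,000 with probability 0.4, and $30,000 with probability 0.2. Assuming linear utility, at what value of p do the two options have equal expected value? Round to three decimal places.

EV(Option 2) = 0.2 × 110000 + 0.2 × 77000 + 0.4 × 157000 + 0.2 × 30000 = 22000 + 15400 + 62800 + 6000 = 106200
p·165000 + (1−p)·18000 = 106200
147000p + 18000 = 106200
p = (106200 − 18000) / 147000

p = 0.600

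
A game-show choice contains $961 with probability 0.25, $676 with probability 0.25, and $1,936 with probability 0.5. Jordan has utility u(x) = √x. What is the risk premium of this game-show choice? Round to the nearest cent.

$63.19

E[u] = 0.25·√961 + 0.25·√676 + 0.5·√1936 = 0.25·31 + 0.25·26 + 0.5·44 = 36.25
CE = (36.25)² = 1314.0625
Risk premium = EV − CE = 1377.25 − 1314.0625 = 63.1875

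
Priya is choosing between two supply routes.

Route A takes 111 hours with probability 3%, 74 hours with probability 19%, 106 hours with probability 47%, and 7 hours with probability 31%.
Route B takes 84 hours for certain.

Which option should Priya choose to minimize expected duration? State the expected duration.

Route A = 0.03 × 111 + 0.19 × 74 + 0.47 × 106 + 0.31 × 7 = 3.33 + 14.06 + 49.82 + 2.17 = 69.38
Route B: 84 (certain)

Route A (69.38 hours)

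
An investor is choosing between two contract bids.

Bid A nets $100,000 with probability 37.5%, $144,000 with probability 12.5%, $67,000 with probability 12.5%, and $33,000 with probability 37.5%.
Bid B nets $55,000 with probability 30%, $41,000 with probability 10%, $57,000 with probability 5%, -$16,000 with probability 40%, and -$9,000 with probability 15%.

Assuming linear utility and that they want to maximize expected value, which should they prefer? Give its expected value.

Bid A = 0.375 × 100000 + 0.125 × 144000 + 0.125 × 67000 + 0.375 × 33000 = 37500 + 18000 + 8375 + 12375 = 76250
Bid B = 0.3 × 55000 + 0.1 × 41000 + 0.05 × 57000 + 0.4 × (-16000) + 0.15 × (-9000) = 16500 + 4100 + 2850 − 6400 − 1350 = 15700

Bid A ($76,250)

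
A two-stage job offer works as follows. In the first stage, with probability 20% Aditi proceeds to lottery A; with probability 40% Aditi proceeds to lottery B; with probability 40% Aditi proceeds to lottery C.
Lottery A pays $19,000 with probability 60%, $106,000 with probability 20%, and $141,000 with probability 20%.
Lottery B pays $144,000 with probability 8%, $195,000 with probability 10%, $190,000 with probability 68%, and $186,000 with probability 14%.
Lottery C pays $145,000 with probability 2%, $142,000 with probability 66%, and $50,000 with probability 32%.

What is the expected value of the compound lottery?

EV(A) = 0.6 × 19000 + 0.2 × 106000 + 0.2 × 141000 = 11400 + 21200 + 28200 = 60800
EV(B) = 0.08 × 144000 + 0.1 × 195000 + 0.68 × 190000 + 0.14 × 186000 = 11520 + 19500 + 129200 + 26040 = 186260
EV(C) = 0.02 × 145000 + 0.66 × 142000 + 0.32 × 50000 = 2900 + 93720 + 16000 = 112620
Overall = 0.2 × 60800 + 0.4 × 186260 + 0.4 × 112620 = 12160 + 74504 + 45048 = 131712

$131,712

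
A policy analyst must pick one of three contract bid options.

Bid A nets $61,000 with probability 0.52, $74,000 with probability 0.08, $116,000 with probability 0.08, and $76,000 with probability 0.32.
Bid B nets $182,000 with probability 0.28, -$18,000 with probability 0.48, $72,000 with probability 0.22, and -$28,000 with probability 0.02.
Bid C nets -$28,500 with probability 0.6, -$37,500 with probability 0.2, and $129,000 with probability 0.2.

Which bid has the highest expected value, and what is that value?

Bid A = 0.52 × 61000 + 0.08 × 74000 + 0.08 × 116000 + 0.32 × 76000 = 31720 + 5920 + 9280 + 24320 = 71240
Bid B = 0.28 × 182000 + 0.48 × (-18000) + 0.22 × 72000 + 0.02 × (-28000) = 50960 − 8640 + 15840 − 560 = 57600
Bid C = 0.6 × (-28500) + 0.2 × (-37500) + 0.2 × 129000 = -17100 − 7500 + 25800 = 1200

Bid A ($71,240)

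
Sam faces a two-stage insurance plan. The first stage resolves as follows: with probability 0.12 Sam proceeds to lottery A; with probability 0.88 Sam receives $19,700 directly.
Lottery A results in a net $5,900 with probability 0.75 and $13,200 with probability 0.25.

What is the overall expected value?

$18,263

EV(A) = 0.75 × 5900 + 0.25 × 13200 = 4425 + 3300 = 7725
Branch B: 19700 (certain)
Overall = 0.12 × 7725 + 0.88 × 19700 = 927 + 17336 = 18263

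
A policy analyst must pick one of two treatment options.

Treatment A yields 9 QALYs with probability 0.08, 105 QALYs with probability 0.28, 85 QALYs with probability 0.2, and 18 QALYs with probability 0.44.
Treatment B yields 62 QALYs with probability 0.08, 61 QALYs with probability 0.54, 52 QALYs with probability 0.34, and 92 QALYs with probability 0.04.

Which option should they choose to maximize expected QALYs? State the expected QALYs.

Treatment A = 0.08 × 9 + 0.28 × 105 + 0.2 × 85 + 0.44 × 18 = 0.72 + 29.4 + 17 + 7.92 = 55.04
Treatment B = 0.08 × 62 + 0.54 × 61 + 0.34 × 52 + 0.04 × 92 = 4.96 + 32.94 + 17.68 + 3.68 = 59.26

Treatment B (59.26 QALYs)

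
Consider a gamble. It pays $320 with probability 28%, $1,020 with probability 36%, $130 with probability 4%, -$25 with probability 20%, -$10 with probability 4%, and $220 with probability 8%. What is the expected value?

EV = 0.28 × 320 + 0.36 × 1020 + 0.04 × 130 + 0.2 × (-25) + 0.04 × (-10) + 0.08 × 220 = 89.6 + 367.2 + 5.2 − 5 − 0.4 + 17.6 = 474.2

$474.20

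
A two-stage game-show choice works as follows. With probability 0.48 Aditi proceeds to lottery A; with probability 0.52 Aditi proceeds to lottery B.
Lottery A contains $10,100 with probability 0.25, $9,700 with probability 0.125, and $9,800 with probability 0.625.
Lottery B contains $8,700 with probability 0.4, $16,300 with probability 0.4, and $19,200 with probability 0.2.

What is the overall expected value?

EV(A) = 0.25 × 10100 + 0.125 × 9700 + 0.625 × 9800 = 2525 + 1212.5 + 6125 = 9862.5
EV(B) = 0.4 × 8700 + 0.4 × 16300 + 0.2 × 19200 = 3480 + 6520 + 3840 = 13840
Overall = 0.48 × 9862.5 + 0.52 × 13840 = 4734 + 7196.8 = 11930.8

$11,930.80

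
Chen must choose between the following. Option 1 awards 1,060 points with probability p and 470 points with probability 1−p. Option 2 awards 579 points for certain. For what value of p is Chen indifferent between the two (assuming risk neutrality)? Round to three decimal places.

p = 0.185

p·1060 + (1−p)·470 = 579
590p + 470 = 579
p = (579 − 470) / 590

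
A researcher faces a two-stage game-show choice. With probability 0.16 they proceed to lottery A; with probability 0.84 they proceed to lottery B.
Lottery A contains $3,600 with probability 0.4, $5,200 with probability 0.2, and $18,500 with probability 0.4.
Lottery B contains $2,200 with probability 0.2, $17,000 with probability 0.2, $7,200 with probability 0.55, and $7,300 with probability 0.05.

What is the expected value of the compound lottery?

EV(A) = 0.4 × 3600 + 0.2 × 5200 + 0.4 × 18500 = 1440 + 1040 + 7400 = 9880
EV(B) = 0.2 × 2200 + 0.2 × 17000 + 0.55 × 7200 + 0.05 × 7300 = 440 + 3400 + 3960 + 365 = 8165
Overall = 0.16 × 9880 + 0.84 × 8165 = 1580.8 + 6858.6 = 8439.4

$8,439.40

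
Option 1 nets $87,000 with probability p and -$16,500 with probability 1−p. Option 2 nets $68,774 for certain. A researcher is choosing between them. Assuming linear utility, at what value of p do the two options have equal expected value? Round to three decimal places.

p = 0.824

p·87000 + (1−p)·(-16500) = 68774
103500p − 16500 = 68774
p = (68774 + 16500) / 103500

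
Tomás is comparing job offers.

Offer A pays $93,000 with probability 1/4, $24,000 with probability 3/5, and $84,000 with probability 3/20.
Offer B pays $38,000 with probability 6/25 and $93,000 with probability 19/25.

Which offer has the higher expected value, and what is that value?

Offer B ($79,800)

Offer A = 1/4 × 93000 + 3/5 × 24000 + 3/20 × 84000 = 23250 + 14400 + 12600 = 50250
Offer B = 6/25 × 38000 + 19/25 × 93000 = 9120 + 70680 = 79800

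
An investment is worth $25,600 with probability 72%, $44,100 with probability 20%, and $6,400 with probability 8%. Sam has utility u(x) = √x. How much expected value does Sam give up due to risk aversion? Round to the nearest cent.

E[u] = 0.72·√25600 + 0.2·√44100 + 0.08·√6400 = 0.72·160 + 0.2·210 + 0.08·80 = 163.6
CE = (163.6)² = 26764.96
Risk premium = EV − CE = 27764 − 26764.96 = 999.04

$999.04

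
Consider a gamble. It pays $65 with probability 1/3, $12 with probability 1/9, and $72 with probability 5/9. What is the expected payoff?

$63

EV = 1/3 × 65 + 1/9 × 12 + 5/9 × 72 = 21.6667 + 1.3333 + 40 = 63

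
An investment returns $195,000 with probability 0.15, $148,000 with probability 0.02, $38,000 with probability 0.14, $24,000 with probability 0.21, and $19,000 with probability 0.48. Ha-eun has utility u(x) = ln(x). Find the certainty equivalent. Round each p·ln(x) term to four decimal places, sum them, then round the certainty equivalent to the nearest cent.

$32,487.15

E[u] = 0.15·ln(195000) + 0.02·ln(148000) + 0.14·ln(38000) + 0.21·ln(24000) + 0.48·ln(19000) = 1.8271 + 0.2381 + 1.4763 + 2.1180 + 4.7291 = 10.3886
CE = e^10.3886 ≈ 32487.15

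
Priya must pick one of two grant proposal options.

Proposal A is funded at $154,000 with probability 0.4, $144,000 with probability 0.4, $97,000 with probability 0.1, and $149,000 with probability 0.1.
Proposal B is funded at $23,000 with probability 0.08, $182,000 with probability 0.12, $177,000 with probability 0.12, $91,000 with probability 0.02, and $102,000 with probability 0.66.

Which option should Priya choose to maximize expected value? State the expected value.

Proposal A = 0.4 × 154000 + 0.4 × 144000 + 0.1 × 97000 + 0.1 × 149000 = 61600 + 57600 + 9700 + 14900 = 143800
Proposal B = 0.08 × 23000 + 0.12 × 182000 + 0.12 × 177000 + 0.02 × 91000 + 0.66 × 102000 = 1840 + 21840 + 21240 + 1820 + 67320 = 114060

Proposal A ($143,800)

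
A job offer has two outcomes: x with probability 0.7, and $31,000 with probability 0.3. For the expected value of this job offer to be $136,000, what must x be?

x = $181,000

0.7·x + 0.3·31000 = 136000
0.7·x = 136000 − 9300 = 126700
x = 126700 / 0.7 = 181000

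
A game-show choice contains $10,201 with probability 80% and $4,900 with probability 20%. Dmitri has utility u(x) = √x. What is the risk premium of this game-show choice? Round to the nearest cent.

$153.76

E[u] = 0.8·√10201 + 0.2·√4900 = 0.8·101 + 0.2·70 = 94.8
CE = (94.8)² = 8987.04
Risk premium = EV − CE = 9140.8 − 8987.04 = 153.76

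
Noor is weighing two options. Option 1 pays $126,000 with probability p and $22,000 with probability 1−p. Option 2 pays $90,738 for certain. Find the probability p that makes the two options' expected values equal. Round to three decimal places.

p = 0.661

p·126000 + (1−p)·22000 = 90738
104000p + 22000 = 90738
p = (90738 − 22000) / 104000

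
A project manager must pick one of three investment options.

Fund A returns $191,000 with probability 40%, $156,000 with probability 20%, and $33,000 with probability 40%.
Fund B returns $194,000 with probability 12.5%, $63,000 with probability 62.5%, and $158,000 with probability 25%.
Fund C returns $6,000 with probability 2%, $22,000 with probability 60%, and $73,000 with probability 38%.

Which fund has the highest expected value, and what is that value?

Fund A ($120,800)

Fund A = 0.4 × 191000 + 0.2 × 156000 + 0.4 × 33000 = 76400 + 31200 + 13200 = 120800
Fund B = 0.125 × 194000 + 0.625 × 63000 + 0.25 × 158000 = 24250 + 39375 + 39500 = 103125
Fund C = 0.02 × 6000 + 0.6 × 22000 + 0.38 × 73000 = 120 + 13200 + 27740 = 41060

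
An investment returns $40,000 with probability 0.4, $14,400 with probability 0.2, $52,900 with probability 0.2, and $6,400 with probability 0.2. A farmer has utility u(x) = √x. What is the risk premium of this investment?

E[u] = 0.4·√40000 + 0.2·√14400 + 0.2·√52900 + 0.2·√6400 = 0.4·200 + 0.2·120 + 0.2·230 + 0.2·80 = 166
CE = (166)² = 27556
Risk premium = EV − CE = 30740 − 27556 = 3184

$3,184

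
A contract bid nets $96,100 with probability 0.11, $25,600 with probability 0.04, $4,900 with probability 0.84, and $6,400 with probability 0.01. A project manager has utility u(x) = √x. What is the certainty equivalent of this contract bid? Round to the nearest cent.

$10,020.01

E[u] = 0.11·√96100 + 0.04·√25600 + 0.84·√4900 + 0.01·√6400 = 0.11·310 + 0.04·160 + 0.84·70 + 0.01·80 = 100.1
CE = (100.1)² = 10020.01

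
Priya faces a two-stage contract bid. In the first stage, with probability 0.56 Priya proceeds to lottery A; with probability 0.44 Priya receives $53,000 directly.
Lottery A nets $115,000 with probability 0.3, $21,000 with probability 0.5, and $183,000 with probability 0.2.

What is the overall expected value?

EV(A) = 0.3 × 115000 + 0.5 × 21000 + 0.2 × 183000 = 34500 + 10500 + 36600 = 81600
Branch B: 53000 (certain)
Overall = 0.56 × 81600 + 0.44 × 53000 = 45696 + 23320 = 69016

$69,016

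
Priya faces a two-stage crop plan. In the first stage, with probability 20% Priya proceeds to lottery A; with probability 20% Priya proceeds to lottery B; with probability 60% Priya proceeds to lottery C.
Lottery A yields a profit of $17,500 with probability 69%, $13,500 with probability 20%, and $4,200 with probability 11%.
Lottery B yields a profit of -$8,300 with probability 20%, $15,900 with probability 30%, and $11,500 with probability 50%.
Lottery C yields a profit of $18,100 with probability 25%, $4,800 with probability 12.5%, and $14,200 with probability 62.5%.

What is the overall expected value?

$13,219.40

EV(A) = 0.69 × 17500 + 0.2 × 13500 + 0.11 × 4200 = 12075 + 2700 + 462 = 15237
EV(B) = 0.2 × (-8300) + 0.3 × 15900 + 0.5 × 11500 = -1660 + 4770 + 5750 = 8860
EV(C) = 0.25 × 18100 + 0.125 × 4800 + 0.625 × 14200 = 4525 + 600 + 8875 = 14000
Overall = 0.2 × 15237 + 0.2 × 8860 + 0.6 × 14000 = 3047.4 + 1772 + 8400 = 13219.4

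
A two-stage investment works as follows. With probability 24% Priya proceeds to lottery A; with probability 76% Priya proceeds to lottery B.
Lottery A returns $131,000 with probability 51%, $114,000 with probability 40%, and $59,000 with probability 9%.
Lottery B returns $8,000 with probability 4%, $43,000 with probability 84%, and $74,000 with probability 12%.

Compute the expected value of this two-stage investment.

EV(A) = 0.51 × 131000 + 0.4 × 114000 + 0.09 × 59000 = 66810 + 45600 + 5310 = 117720
EV(B) = 0.04 × 8000 + 0.84 × 43000 + 0.12 × 74000 = 320 + 36120 + 8880 = 45320
Overall = 0.24 × 117720 + 0.76 × 45320 = 28252.8 + 34443.2 = 62696

$62,696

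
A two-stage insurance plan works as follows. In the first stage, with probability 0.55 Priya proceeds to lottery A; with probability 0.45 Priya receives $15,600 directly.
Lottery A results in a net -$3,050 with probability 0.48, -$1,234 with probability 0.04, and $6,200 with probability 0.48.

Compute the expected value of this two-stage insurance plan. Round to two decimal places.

$7,824.45

EV(A) = 0.48 × (-3050) + 0.04 × (-1234) + 0.48 × 6200 = -1464 − 49.36 + 2976 = 1462.64
Branch B: 15600 (certain)
Overall = 0.55 × 1462.64 + 0.45 × 15600 = 804.452 + 7020 = 7824.452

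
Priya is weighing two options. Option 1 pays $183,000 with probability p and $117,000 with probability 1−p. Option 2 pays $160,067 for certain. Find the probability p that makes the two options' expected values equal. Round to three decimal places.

p·183000 + (1−p)·117000 = 160067
66000p + 117000 = 160067
p = (160067 − 117000) / 66000

p = 0.653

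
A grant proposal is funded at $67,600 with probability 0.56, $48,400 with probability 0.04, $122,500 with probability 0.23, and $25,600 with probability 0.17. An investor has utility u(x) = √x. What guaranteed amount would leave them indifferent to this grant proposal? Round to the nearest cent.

$68,696.41

E[u] = 0.56·√67600 + 0.04·√48400 + 0.23·√122500 + 0.17·√25600 = 0.56·260 + 0.04·220 + 0.23·350 + 0.17·160 = 262.1
CE = (262.1)² = 68696.41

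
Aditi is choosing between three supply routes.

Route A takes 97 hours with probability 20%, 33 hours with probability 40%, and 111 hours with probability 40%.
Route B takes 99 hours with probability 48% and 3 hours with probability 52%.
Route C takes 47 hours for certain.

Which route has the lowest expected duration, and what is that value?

Route C (47 hours)

Route A = 0.2 × 97 + 0.4 × 33 + 0.4 × 111 = 19.4 + 13.2 + 44.4 = 77
Route B = 0.48 × 99 + 0.52 × 3 = 47.52 + 1.56 = 49.08
Route C: 47 (certain)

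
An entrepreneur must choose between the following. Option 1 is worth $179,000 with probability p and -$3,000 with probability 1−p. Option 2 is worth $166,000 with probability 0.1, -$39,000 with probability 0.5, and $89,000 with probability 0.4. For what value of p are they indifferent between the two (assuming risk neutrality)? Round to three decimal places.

EV(Option 2) = 0.1 × 166000 + 0.5 × (-39000) + 0.4 × 89000 = 16600 − 19500 + 35600 = 32700
p·179000 + (1−p)·(-3000) = 32700
182000p − 3000 = 32700
p = (32700 + 3000) / 182000

p = 0.196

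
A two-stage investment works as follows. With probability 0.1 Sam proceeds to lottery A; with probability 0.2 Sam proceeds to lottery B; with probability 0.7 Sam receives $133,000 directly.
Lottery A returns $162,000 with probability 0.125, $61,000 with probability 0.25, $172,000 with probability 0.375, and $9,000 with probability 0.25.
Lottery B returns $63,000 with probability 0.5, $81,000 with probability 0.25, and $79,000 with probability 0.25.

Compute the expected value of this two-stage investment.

EV(A) = 0.125 × 162000 + 0.25 × 61000 + 0.375 × 172000 + 0.25 × 9000 = 20250 + 15250 + 64500 + 2250 = 102250
EV(B) = 0.5 × 63000 + 0.25 × 81000 + 0.25 × 79000 = 31500 + 20250 + 19750 = 71500
Branch C: 133000 (certain)
Overall = 0.1 × 102250 + 0.2 × 71500 + 0.7 × 133000 = 10225 + 14300 + 93100 = 117625

$117,625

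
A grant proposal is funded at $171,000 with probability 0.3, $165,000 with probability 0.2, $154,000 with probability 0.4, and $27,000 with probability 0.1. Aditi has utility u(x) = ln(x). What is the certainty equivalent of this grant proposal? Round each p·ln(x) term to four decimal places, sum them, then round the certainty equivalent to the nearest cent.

E[u] = 0.3·ln(171000) + 0.2·ln(165000) + 0.4·ln(154000) + 0.1·ln(27000) = 3.6148 + 2.4027 + 4.7779 + 1.0204 = 11.8158
CE = e^11.8158 ≈ 135374.46

$135,374.46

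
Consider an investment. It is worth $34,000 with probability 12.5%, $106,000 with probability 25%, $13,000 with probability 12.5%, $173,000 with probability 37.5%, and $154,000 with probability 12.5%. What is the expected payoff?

$116,500

EV = 0.125 × 34000 + 0.25 × 106000 + 0.125 × 13000 + 0.375 × 173000 + 0.125 × 154000 = 4250 + 26500 + 1625 + 64875 + 19250 = 116500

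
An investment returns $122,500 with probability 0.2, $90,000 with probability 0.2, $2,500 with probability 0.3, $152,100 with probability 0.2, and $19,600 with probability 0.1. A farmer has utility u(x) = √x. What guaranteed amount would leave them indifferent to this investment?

$56,169

E[u] = 0.2·√122500 + 0.2·√90000 + 0.3·√2500 + 0.2·√152100 + 0.1·√19600 = 0.2·350 + 0.2·300 + 0.3·50 + 0.2·390 + 0.1·140 = 237
CE = (237)² = 56169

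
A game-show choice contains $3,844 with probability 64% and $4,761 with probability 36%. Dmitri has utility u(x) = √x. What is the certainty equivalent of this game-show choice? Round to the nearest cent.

$4,162.83

E[u] = 0.64·√3844 + 0.36·√4761 = 0.64·62 + 0.36·69 = 64.52
CE = (64.52)² = 4162.8304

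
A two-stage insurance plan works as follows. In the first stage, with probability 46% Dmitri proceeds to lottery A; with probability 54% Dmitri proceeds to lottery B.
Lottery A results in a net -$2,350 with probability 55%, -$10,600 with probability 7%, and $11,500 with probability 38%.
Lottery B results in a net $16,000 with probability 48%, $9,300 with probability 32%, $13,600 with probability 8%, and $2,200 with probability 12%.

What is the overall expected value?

$7,558.65

EV(A) = 0.55 × (-2350) + 0.07 × (-10600) + 0.38 × 11500 = -1292.5 − 742 + 4370 = 2335.5
EV(B) = 0.48 × 16000 + 0.32 × 9300 + 0.08 × 13600 + 0.12 × 2200 = 7680 + 2976 + 1088 + 264 = 12008
Overall = 0.46 × 2335.5 + 0.54 × 12008 = 1074.33 + 6484.32 = 7558.65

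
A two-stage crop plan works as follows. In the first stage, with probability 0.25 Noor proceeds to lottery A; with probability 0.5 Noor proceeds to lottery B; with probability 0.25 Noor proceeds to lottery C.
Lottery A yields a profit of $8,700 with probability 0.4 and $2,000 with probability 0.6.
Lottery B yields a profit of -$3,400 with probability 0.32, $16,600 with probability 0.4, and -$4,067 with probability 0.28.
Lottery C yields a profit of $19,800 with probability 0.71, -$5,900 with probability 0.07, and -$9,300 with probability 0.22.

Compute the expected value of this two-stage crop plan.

$6,276.37

EV(A) = 0.4 × 8700 + 0.6 × 2000 = 3480 + 1200 = 4680
EV(B) = 0.32 × (-3400) + 0.4 × 16600 + 0.28 × (-4067) = -1088 + 6640 − 1138.76 = 4413.24
EV(C) = 0.71 × 19800 + 0.07 × (-5900) + 0.22 × (-9300) = 14058 − 413 − 2046 = 11599
Overall = 0.25 × 4680 + 0.5 × 4413.24 + 0.25 × 11599 = 1170 + 2206.62 + 2899.75 = 6276.37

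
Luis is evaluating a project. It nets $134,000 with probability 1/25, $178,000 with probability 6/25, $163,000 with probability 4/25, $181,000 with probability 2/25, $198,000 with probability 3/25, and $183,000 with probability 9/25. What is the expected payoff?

EV = 1/25 × 134000 + 6/25 × 178000 + 4/25 × 163000 + 2/25 × 181000 + 3/25 × 198000 + 9/25 × 183000 = 5360 + 42720 + 26080 + 14480 + 23760 + 65880 = 178280

$178,280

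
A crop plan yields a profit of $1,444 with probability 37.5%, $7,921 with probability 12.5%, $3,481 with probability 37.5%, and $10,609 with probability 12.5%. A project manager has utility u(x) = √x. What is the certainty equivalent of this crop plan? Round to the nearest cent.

$3,645.14

E[u] = 0.375·√1444 + 0.125·√7921 + 0.375·√3481 + 0.125·√10609 = 0.375·38 + 0.125·89 + 0.375·59 + 0.125·103 = 60.375
CE = (60.375)² = 3645.140625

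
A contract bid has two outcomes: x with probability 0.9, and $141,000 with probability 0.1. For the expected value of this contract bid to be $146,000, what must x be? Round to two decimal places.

0.9·x + 0.1·141000 = 146000
0.9·x = 146000 − 14100 = 131900
x = 131900 / 0.9 = 146555.5556

x = $146,555.56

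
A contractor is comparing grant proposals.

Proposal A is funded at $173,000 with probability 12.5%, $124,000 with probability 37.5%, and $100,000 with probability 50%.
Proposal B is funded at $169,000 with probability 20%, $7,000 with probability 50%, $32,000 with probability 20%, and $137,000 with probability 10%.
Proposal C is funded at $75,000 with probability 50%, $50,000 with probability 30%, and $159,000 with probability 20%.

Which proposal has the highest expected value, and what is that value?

Proposal A ($118,125)

Proposal A = 0.125 × 173000 + 0.375 × 124000 + 0.5 × 100000 = 21625 + 46500 + 50000 = 118125
Proposal B = 0.2 × 169000 + 0.5 × 7000 + 0.2 × 32000 + 0.1 × 137000 = 33800 + 3500 + 6400 + 13700 = 57400
Proposal C = 0.5 × 75000 + 0.3 × 50000 + 0.2 × 159000 = 37500 + 15000 + 31800 = 84300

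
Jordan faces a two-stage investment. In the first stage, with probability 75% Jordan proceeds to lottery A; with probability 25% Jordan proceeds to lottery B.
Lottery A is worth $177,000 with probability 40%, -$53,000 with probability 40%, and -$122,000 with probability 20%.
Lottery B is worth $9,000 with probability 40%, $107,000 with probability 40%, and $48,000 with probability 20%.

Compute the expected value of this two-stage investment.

$32,900

EV(A) = 0.4 × 177000 + 0.4 × (-53000) + 0.2 × (-122000) = 70800 − 21200 − 24400 = 25200
EV(B) = 0.4 × 9000 + 0.4 × 107000 + 0.2 × 48000 = 3600 + 42800 + 9600 = 56000
Overall = 0.75 × 25200 + 0.25 × 56000 = 18900 + 14000 = 32900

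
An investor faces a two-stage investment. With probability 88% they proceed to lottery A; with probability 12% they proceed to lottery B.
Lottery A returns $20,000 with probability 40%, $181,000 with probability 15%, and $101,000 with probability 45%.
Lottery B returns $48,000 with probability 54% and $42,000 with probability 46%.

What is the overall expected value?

$76,356.80

EV(A) = 0.4 × 20000 + 0.15 × 181000 + 0.45 × 101000 = 8000 + 27150 + 45450 = 80600
EV(B) = 0.54 × 48000 + 0.46 × 42000 = 25920 + 19320 = 45240
Overall = 0.88 × 80600 + 0.12 × 45240 = 70928 + 5428.8 = 76356.8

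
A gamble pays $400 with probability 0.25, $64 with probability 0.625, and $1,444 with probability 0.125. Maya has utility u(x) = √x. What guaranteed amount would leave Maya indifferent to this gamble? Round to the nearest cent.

$217.56

E[u] = 0.25·√400 + 0.625·√64 + 0.125·√1444 = 0.25·20 + 0.625·8 + 0.125·38 = 14.75
CE = (14.75)² = 217.5625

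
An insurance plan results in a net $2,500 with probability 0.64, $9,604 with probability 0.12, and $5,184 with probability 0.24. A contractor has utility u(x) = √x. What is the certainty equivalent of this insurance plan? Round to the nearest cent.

$3,725.88

E[u] = 0.64·√2500 + 0.12·√9604 + 0.24·√5184 = 0.64·50 + 0.12·98 + 0.24·72 = 61.04
CE = (61.04)² = 3725.8816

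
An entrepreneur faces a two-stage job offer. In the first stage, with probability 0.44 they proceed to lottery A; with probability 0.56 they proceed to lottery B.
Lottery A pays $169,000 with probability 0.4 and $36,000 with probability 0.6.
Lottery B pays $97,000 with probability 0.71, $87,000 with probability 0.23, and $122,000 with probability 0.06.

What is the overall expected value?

EV(A) = 0.4 × 169000 + 0.6 × 36000 = 67600 + 21600 = 89200
EV(B) = 0.71 × 97000 + 0.23 × 87000 + 0.06 × 122000 = 68870 + 20010 + 7320 = 96200
Overall = 0.44 × 89200 + 0.56 × 96200 = 39248 + 53872 = 93120

$93,120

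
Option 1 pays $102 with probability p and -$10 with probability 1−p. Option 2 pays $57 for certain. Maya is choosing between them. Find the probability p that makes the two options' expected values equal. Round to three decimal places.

p·102 + (1−p)·(-10) = 57
112p − 10 = 57
p = (57 + 10) / 112

p = 0.598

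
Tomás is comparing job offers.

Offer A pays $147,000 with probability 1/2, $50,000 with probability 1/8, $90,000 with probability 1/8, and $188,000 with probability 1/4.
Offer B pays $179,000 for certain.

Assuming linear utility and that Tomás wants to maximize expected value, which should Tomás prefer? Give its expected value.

Offer A = 1/2 × 147000 + 1/8 × 50000 + 1/8 × 90000 + 1/4 × 188000 = 73500 + 6250 + 11250 + 47000 = 138000
Offer B: 179000 (certain)

Offer B ($179,000)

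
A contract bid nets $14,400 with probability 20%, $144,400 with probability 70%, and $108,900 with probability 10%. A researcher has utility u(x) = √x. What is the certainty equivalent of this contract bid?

$104,329

E[u] = 0.2·√14400 + 0.7·√144400 + 0.1·√108900 = 0.2·120 + 0.7·380 + 0.1·330 = 323
CE = (323)² = 104329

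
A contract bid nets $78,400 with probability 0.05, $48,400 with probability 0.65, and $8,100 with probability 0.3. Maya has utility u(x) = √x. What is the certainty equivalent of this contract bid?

E[u] = 0.05·√78400 + 0.65·√48400 + 0.3·√8100 = 0.05·280 + 0.65·220 + 0.3·90 = 184
CE = (184)² = 33856

$33,856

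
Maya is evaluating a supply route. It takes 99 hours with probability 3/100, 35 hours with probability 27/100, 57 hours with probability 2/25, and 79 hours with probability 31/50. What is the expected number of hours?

65.96 hours

EV = 3/100 × 99 + 27/100 × 35 + 2/25 × 57 + 31/50 × 79 = 2.97 + 9.45 + 4.56 + 48.98 = 65.96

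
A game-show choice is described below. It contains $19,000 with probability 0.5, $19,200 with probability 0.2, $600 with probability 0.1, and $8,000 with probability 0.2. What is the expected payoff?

EV = 0.5 × 19000 + 0.2 × 19200 + 0.1 × 600 + 0.2 × 8000 = 9500 + 3840 + 60 + 1600 = 15000

$15,000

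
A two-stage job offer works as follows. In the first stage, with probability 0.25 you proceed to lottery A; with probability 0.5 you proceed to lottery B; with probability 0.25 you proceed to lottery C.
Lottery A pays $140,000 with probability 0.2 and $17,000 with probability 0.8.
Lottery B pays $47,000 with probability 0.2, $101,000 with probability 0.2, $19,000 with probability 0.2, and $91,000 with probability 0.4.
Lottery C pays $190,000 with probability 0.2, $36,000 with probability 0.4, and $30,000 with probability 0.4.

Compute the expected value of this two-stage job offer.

EV(A) = 0.2 × 140000 + 0.8 × 17000 = 28000 + 13600 = 41600
EV(B) = 0.2 × 47000 + 0.2 × 101000 + 0.2 × 19000 + 0.4 × 91000 = 9400 + 20200 + 3800 + 36400 = 69800
EV(C) = 0.2 × 190000 + 0.4 × 36000 + 0.4 × 30000 = 38000 + 14400 + 12000 = 64400
Overall = 0.25 × 41600 + 0.5 × 69800 + 0.25 × 64400 = 10400 + 34900 + 16100 = 61400

$61,400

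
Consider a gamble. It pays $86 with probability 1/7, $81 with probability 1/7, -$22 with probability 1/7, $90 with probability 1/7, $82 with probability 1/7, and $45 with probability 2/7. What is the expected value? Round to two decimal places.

$58.14

EV = 1/7 × 86 + 1/7 × 81 + 1/7 × (-22) + 1/7 × 90 + 1/7 × 82 + 2/7 × 45 = 12.2857 + 11.5714 − 3.1429 + 12.8571 + 11.7143 + 12.8571 = 58.1429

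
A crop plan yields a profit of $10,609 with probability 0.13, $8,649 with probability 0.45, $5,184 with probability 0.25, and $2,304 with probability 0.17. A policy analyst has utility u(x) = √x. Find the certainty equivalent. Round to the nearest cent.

$6,625.96

E[u] = 0.13·√10609 + 0.45·√8649 + 0.25·√5184 + 0.17·√2304 = 0.13·103 + 0.45·93 + 0.25·72 + 0.17·48 = 81.4
CE = (81.4)² = 6625.96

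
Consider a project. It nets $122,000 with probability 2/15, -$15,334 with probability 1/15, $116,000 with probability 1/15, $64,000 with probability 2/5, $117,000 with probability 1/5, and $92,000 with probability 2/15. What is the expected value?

$84,244.40

EV = 2/15 × 122000 + 1/15 × (-15334) + 1/15 × 116000 + 2/5 × 64000 + 1/5 × 117000 + 2/15 × 92000 = 16266.6667 − 1022.2667 + 7733.3333 + 25600 + 23400 + 12266.6667 = 84244.4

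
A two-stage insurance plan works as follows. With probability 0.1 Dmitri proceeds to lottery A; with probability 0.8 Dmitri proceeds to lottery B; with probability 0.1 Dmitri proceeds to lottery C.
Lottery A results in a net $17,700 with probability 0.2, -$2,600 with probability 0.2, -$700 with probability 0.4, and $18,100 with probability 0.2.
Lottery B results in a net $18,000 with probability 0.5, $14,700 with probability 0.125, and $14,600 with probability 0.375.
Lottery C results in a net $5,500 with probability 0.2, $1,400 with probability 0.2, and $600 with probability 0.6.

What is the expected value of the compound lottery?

EV(A) = 0.2 × 17700 + 0.2 × (-2600) + 0.4 × (-700) + 0.2 × 18100 = 3540 − 520 − 280 + 3620 = 6360
EV(B) = 0.5 × 18000 + 0.125 × 14700 + 0.375 × 14600 = 9000 + 1837.5 + 5475 = 16312.5
EV(C) = 0.2 × 5500 + 0.2 × 1400 + 0.6 × 600 = 1100 + 280 + 360 = 1740
Overall = 0.1 × 6360 + 0.8 × 16312.5 + 0.1 × 1740 = 636 + 13050 + 174 = 13860

$13,860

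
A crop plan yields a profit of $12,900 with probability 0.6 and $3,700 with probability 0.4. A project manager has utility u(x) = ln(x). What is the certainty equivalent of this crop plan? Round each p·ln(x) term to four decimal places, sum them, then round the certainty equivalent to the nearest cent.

$7,827.51

E[u] = 0.6·ln(12900) + 0.4·ln(3700) = 5.6790 + 3.2864 = 8.9654
CE = e^8.9654 ≈ 7827.51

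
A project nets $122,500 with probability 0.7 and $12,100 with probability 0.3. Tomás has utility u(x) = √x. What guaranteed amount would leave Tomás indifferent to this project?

$77,284

E[u] = 0.7·√122500 + 0.3·√12100 = 0.7·350 + 0.3·110 = 278
CE = (278)² = 77284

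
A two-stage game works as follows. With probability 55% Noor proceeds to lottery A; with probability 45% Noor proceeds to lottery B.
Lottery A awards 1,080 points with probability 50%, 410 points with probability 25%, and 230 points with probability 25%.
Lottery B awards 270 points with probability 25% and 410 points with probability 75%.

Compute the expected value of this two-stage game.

EV(A) = 0.5 × 1080 + 0.25 × 410 + 0.25 × 230 = 540 + 102.5 + 57.5 = 700
EV(B) = 0.25 × 270 + 0.75 × 410 = 67.5 + 307.5 = 375
Overall = 0.55 × 700 + 0.45 × 375 = 385 + 168.75 = 553.75

553.75 points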